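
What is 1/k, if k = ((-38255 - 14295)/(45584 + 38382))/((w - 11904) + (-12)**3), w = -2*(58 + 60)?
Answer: 582220244/26275 ≈ 22159.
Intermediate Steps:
w = -236 (w = -2*118 = -236)
k = 26275/582220244 (k = ((-38255 - 14295)/(45584 + 38382))/((-236 - 11904) + (-12)**3) = (-52550/83966)/(-12140 - 1728) = -52550*1/83966/(-13868) = -26275/41983*(-1/13868) = 26275/582220244 ≈ 4.5129e-5)
1/k = 1/(26275/582220244) = 582220244/26275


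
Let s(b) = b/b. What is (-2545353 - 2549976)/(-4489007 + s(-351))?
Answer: 5095329/4489006 ≈ 1.1351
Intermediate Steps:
s(b) = 1
(-2545353 - 2549976)/(-4489007 + s(-351)) = (-2545353 - 2549976)/(-4489007 + 1) = -5095329/(-4489006) = -5095329*(-1/4489006) = 5095329/4489006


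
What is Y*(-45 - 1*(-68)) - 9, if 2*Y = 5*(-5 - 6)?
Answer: -1283/2 ≈ -641.50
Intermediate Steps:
Y = -55/2 (Y = (5*(-5 - 6))/2 = (5*(-11))/2 = (½)*(-55) = -55/2 ≈ -27.500)
Y*(-45 - 1*(-68)) - 9 = -55*(-45 - 1*(-68))/2 - 9 = -55*(-45 + 68)/2 - 9 = -55/2*23 - 9 = -1265/2 - 9 = -1283/2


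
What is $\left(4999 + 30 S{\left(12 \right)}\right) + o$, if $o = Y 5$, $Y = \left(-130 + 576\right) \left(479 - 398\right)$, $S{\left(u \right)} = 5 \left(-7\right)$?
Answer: $184579$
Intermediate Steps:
$S{\left(u \right)} = -35$
$Y = 36126$ ($Y = 446 \cdot 81 = 36126$)
$o = 180630$ ($o = 36126 \cdot 5 = 180630$)
$\left(4999 + 30 S{\left(12 \right)}\right) + o = \left(4999 + 30 \left(-35\right)\right) + 180630 = \left(4999 - 1050\right) + 180630 = 3949 + 180630 = 184579$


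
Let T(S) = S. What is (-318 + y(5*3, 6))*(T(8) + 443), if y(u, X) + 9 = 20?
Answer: -138457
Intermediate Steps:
y(u, X) = 11 (y(u, X) = -9 + 20 = 11)
(-318 + y(5*3, 6))*(T(8) + 443) = (-318 + 11)*(8 + 443) = -307*451 = -138457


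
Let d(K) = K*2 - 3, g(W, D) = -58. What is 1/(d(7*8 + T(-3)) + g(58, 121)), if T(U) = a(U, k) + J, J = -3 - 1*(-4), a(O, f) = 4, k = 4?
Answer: 1/61 ≈ 0.016393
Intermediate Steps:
J = 1 (J = -3 + 4 = 1)
T(U) = 5 (T(U) = 4 + 1 = 5)
d(K) = -3 + 2*K (d(K) = 2*K - 3 = -3 + 2*K)
1/(d(7*8 + T(-3)) + g(58, 121)) = 1/((-3 + 2*(7*8 + 5)) - 58) = 1/((-3 + 2*(56 + 5)) - 58) = 1/((-3 + 2*61) - 58) = 1/((-3 + 122) - 58) = 1/(119 - 58) = 1/61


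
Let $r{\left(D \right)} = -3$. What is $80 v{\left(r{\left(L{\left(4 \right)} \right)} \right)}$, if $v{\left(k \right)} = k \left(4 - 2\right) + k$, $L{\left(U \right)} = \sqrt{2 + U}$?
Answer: $-720$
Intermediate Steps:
$v{\left(k \right)} = 3 k$ ($v{\left(k \right)} = k 2 + k = 2 k + k = 3 k$)
$80 v{\left(r{\left(L{\left(4 \right)} \right)} \right)} = 80 \cdot 3 \left(-3\right) = 80 \left(-9\right) = -720$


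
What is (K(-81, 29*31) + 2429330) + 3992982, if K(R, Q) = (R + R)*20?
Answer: 6419072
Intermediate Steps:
K(R, Q) = 40*R (K(R, Q) = (2*R)*20 = 40*R)
(K(-81, 29*31) + 2429330) + 3992982 = (40*(-81) + 2429330) + 3992982 = (-3240 + 2429330) + 3992982 = 2426090 + 3992982 = 6419072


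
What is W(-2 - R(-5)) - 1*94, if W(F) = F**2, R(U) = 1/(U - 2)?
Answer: -4437/49 ≈ -90.551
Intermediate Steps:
R(U) = 1/(-2 + U)
W(-2 - R(-5)) - 1*94 = (-2 - 1/(-2 - 5))**2 - 1*94 = (-2 - 1/(-7))**2 - 94 = (-2 - 1*(-1/7))**2 - 94 = (-2 + 1/7)**2 - 94 = (-13/7)**2 - 94 = 169/49 - 94 = -4437/49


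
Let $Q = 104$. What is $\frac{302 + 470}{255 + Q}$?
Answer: $\frac{772}{359} \approx 2.1504$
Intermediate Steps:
$\frac{302 + 470}{255 + Q} = \frac{302 + 470}{255 + 104} = \frac{772}{359}$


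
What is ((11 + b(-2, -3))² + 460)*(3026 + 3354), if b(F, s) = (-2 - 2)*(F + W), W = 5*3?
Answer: 13659580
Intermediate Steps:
W = 15
b(F, s) = -60 - 4*F (b(F, s) = (-2 - 2)*(F + 15) = -4*(15 + F) = -60 - 4*F)
((11 + b(-2, -3))² + 460)*(3026 + 3354) = ((11 + (-60 - 4*(-2)))² + 460)*(3026 + 3354) = ((11 + (-60 + 8))² + 460)*6380 = ((11 - 52)² + 460)*6380 = ((-41)² + 460)*6380 = (1681 + 460)*6380 = 2141*6380 = 13659580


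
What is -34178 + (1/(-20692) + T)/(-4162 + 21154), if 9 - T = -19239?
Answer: -12016534022977/351598464 ≈ -34177.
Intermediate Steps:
T = 19248 (T = 9 - 1*(-19239) = 9 + 19239 = 19248)
-34178 + (1/(-20692) + T)/(-4162 + 21154) = -34178 + (1/(-20692) + 19248)/(-4162 + 21154) = -34178 + (-1/20692 + 19248)/16992 = -34178 + (398279615/20692)*(1/16992) = -34178 + 398279615/351598464 = -12016534022977/351598464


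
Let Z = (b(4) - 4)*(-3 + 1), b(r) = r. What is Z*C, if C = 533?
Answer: 0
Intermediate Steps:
Z = 0 (Z = (4 - 4)*(-3 + 1) = 0*(-2) = 0)
Z*C = 0*533 = 0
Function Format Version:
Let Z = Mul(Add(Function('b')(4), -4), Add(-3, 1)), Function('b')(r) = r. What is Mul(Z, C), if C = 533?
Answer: 0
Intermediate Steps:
Z = 0 (Z = Mul(Add(4, -4), Add(-3, 1)) = Mul(0, -2) = 0)
Mul(Z, C) = Mul(0, 533) = 0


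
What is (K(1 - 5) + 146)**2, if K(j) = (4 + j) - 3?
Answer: 20449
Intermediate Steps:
K(j) = 1 + j
(K(1 - 5) + 146)**2 = ((1 + (1 - 5)) + 146)**2 = ((1 - 4) + 146)**2 = (-3 + 146)**2 = 143**2 = 20449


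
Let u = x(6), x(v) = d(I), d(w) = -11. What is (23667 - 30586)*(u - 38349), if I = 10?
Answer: 265412840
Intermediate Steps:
x(v) = -11
u = -11
(23667 - 30586)*(u - 38349) = (23667 - 30586)*(-11 - 38349) = -6919*(-38360) = 265412840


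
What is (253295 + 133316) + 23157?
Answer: 409768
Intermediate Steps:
(253295 + 133316) + 23157 = 386611 + 23157 = 409768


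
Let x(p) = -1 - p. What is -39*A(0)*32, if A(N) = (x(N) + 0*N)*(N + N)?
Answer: 0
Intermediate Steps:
A(N) = 2*N*(-1 - N) (A(N) = ((-1 - N) + 0*N)*(N + N) = ((-1 - N) + 0)*(2*N) = (-1 - N)*(2*N) = 2*N*(-1 - N))
-39*A(0)*32 = -(-78)*0*(1 + 0)*32 = -(-78)*0*32 = -39*0*32 = 0*32 = 0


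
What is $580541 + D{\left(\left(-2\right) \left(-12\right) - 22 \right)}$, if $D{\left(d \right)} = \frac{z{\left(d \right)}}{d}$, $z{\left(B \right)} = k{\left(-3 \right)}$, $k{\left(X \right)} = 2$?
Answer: $580542$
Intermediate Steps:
$z{\left(B \right)} = 2$
$D{\left(d \right)} = \frac{2}{d}$
$580541 + D{\left(\left(-2\right) \left(-12\right) - 22 \right)} = 580541 + \frac{2}{\left(-2\right) \left(-12\right) - 22} = 580541 + \frac{2}{24 - 22} = 580541 + \frac{2}{2} = 580541 + 2 \cdot \frac{1}{2} = 580541 + 1 = 580542$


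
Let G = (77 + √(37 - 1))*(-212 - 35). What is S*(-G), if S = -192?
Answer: -3936192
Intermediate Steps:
G = -20501 (G = (77 + √36)*(-247) = (77 + 6)*(-247) = 83*(-247) = -20501)
S*(-G) = -(-192)*(-20501) = -192*20501 = -3936192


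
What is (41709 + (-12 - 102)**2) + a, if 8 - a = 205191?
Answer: -150478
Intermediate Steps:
a = -205183 (a = 8 - 1*205191 = 8 - 205191 = -205183)
(41709 + (-12 - 102)**2) + a = (41709 + (-12 - 102)**2) - 205183 = (41709 + (-114)**2) - 205183 = (41709 + 12996) - 205183 = 54705 - 205183 = -150478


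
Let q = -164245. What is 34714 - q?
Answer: 198959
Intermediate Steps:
34714 - q = 34714 - 1*(-164245) = 34714 + 164245 = 198959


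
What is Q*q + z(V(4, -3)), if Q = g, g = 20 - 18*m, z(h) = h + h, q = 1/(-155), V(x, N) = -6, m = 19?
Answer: -1538/155 ≈ -9.9226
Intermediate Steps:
q = -1/155 ≈ -0.0064516
z(h) = 2*h
g = -322 (g = 20 - 18*19 = 20 - 342 = -322)
Q = -322
Q*q + z(V(4, -3)) = -322*(-1/155) + 2*(-6) = 322/155 - 12 = -1538/155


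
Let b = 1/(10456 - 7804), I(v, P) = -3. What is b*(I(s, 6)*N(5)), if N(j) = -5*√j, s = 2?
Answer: 5*√5/884 ≈ 0.012647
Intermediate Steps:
b = 1/2652 ≈ 0.00037707
b*(I(s, 6)*N(5)) = (-(-15)*√5)/2652 = (15*√5)/2652 = 5*√5/884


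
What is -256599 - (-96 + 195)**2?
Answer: -266400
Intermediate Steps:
-256599 - (-96 + 195)**2 = -256599 - 1*99**2 = -256599 - 1*9801 = -256599 - 9801 = -266400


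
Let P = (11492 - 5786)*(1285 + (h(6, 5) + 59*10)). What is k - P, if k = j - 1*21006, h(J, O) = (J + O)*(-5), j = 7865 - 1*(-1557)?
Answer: -10396504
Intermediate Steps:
j = 9422 (j = 7865 + 1557 = 9422)
h(J, O) = -5*J - 5*O
k = -11584 (k = 9422 - 1*21006 = 9422 - 21006 = -11584)
P = 10384920 (P = (11492 - 5786)*(1285 + ((-5*6 - 5*5) + 59*10)) = 5706*(1285 + ((-30 - 25) + 590)) = 5706*(1285 + (-55 + 590)) = 5706*(1285 + 535) = 5706*1820 = 10384920)
k - P = -11584 - 1*10384920 = -11584 - 10384920 = -10396504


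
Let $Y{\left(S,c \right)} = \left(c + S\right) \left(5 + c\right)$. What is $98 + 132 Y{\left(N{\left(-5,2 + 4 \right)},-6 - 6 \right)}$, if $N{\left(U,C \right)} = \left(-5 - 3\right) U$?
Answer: $-25774$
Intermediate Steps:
$N{\left(U,C \right)} = - 8 U$
$Y{\left(S,c \right)} = \left(5 + c\right) \left(S + c\right)$ ($Y{\left(S,c \right)} = \left(S + c\right) \left(5 + c\right) = \left(5 + c\right) \left(S + c\right)$)
$98 + 132 Y{\left(N{\left(-5,2 + 4 \right)},-6 - 6 \right)} = 98 + 132 \left(\left(-6 - 6\right)^{2} + 5 \left(\left(-8\right) \left(-5\right)\right) + 5 \left(-6 - 6\right) + \left(-8\right) \left(-5\right) \left(-6 - 6\right)\right) = 98 + 132 \left(\left(-6 - 6\right)^{2} + 5 \cdot 40 + 5 \left(-6 - 6\right) + 40 \left(-6 - 6\right)\right) = 98 + 132 \left(\left(-12\right)^{2} + 200 + 5 \left(-12\right) + 40 \left(-12\right)\right) = 98 + 132 \left(144 + 200 - 60 - 480\right) = 98 + 132 \left(-196\right) = 98 - 25872 = -25774$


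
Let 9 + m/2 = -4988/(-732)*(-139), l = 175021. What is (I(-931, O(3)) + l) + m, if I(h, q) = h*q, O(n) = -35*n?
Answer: 49568048/183 ≈ 2.7086e+5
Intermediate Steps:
m = -349960/183 (m = -18 + 2*(-4988/(-732)*(-139)) = -18 + 2*(-4988*(-1/732)*(-139)) = -18 + 2*((1247/183)*(-139)) = -18 + 2*(-173333/183) = -18 - 346666/183 = -349960/183 ≈ -1912.3)
(I(-931, O(3)) + l) + m = (-(-32585)*3 + 175021) - 349960/183 = (-931*(-105) + 175021) - 349960/183 = (97755 + 175021) - 349960/183 = 272776 - 349960/183 = 49568048/183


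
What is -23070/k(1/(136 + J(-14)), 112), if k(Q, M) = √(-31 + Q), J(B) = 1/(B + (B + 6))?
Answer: 23070*I*√277262709/92699 ≈ 4144.0*I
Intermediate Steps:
J(B) = 1/(6 + 2*B) (J(B) = 1/(B + (6 + B)) = 1/(6 + 2*B))
-23070/k(1/(136 + J(-14)), 112) = -23070/√(-31 + 1/(136 + 1/(2*(3 - 14)))) = -23070/√(-31 + 1/(136 + (½)/(-11))) = -23070/√(-31 + 1/(136 + (½)*(-1/11))) = -23070/√(-31 + 1/(136 - 1/22)) = -23070/√(-31 + 1/(2991/22)) = -23070/√(-31 + 22/2991) = -23070*(-I*√277262709/92699) = -(-23070)*I*√277262709/92699 = 23070*I*√277262709/92699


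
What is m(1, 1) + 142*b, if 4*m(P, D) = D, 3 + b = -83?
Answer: -48847/4 ≈ -12212.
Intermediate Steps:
b = -86 (b = -3 - 83 = -86)
m(P, D) = D/4
m(1, 1) + 142*b = (¼)*1 + 142*(-86) = ¼ - 12212 = -48847/4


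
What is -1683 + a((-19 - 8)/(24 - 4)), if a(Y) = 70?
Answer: -1613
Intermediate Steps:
-1683 + a((-19 - 8)/(24 - 4)) = -1683 + 70 = -1613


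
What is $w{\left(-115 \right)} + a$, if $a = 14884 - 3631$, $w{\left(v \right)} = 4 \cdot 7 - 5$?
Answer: $11276$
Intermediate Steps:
$w{\left(v \right)} = 23$ ($w{\left(v \right)} = 28 - 5 = 23$)
$a = 11253$
$w{\left(-115 \right)} + a = 23 + 11253 = 11276$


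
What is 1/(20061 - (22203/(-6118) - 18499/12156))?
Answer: 37185204/746163915719 ≈ 4.9835e-5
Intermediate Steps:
1/(20061 - (22203/(-6118) - 18499/12156)) = 1/(20061 - (22203*(-1/6118) - 18499*1/12156)) = 1/(20061 - (-22203/6118 - 18499/12156)) = 1/(20061 - 1*(-191538275/37185204)) = 1/(20061 + 191538275/37185204) = 1/(746163915719/37185204) = 37185204/746163915719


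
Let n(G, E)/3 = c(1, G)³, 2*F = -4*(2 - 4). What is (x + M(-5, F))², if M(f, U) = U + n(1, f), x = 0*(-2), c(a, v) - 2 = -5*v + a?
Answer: 400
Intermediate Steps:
F = 4 (F = (-4*(2 - 4))/2 = (-4*(-2))/2 = (½)*8 = 4)
c(a, v) = 2 + a - 5*v (c(a, v) = 2 + (-5*v + a) = 2 + (a - 5*v) = 2 + a - 5*v)
x = 0
n(G, E) = 3*(3 - 5*G)³ (n(G, E) = 3*(2 + 1 - 5*G)³ = 3*(3 - 5*G)³)
M(f, U) = -24 + U (M(f, U) = U + 3*(3 - 5*1)³ = U + 3*(3 - 5)³ = U + 3*(-2)³ = U + 3*(-8) = U - 24 = -24 + U)
(x + M(-5, F))² = (0 + (-24 + 4))² = (0 - 20)² = (-20)² = 400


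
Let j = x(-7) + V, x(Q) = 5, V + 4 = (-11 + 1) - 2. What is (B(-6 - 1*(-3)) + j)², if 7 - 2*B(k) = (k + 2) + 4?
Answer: 81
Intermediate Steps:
B(k) = ½ - k/2 (B(k) = 7/2 - ((k + 2) + 4)/2 = 7/2 - ((2 + k) + 4)/2 = 7/2 - (6 + k)/2 = 7/2 + (-3 - k/2) = ½ - k/2)
V = -16 (V = -4 + ((-11 + 1) - 2) = -4 + (-10 - 2) = -4 - 12 = -16)
j = -11 (j = 5 - 16 = -11)
(B(-6 - 1*(-3)) + j)² = ((½ - (-6 - 1*(-3))/2) - 11)² = ((½ - (-6 + 3)/2) - 11)² = ((½ - ½*(-3)) - 11)² = ((½ + 3/2) - 11)² = (2 - 11)² = (-9)² = 81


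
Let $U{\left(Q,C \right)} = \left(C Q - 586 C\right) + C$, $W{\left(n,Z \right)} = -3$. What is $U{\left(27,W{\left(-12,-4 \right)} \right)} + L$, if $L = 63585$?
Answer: $65259$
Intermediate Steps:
$U{\left(Q,C \right)} = - 585 C + C Q$ ($U{\left(Q,C \right)} = \left(- 586 C + C Q\right) + C = - 585 C + C Q$)
$U{\left(27,W{\left(-12,-4 \right)} \right)} + L = - 3 \left(-585 + 27\right) + 63585 = \left(-3\right) \left(-558\right) + 63585 = 1674 + 63585 = 65259$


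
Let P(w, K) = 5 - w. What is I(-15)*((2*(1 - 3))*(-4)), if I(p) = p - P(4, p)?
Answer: -256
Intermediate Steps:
I(p) = -1 + p (I(p) = p - (5 - 1*4) = p - (5 - 4) = p - 1*1 = p - 1 = -1 + p)
I(-15)*((2*(1 - 3))*(-4)) = (-1 - 15)*((2*(1 - 3))*(-4)) = -16*2*(-2)*(-4) = -(-64)*(-4) = -16*16 = -256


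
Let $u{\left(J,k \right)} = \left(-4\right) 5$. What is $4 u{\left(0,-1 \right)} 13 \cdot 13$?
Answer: $-13520$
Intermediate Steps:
$u{\left(J,k \right)} = -20$
$4 u{\left(0,-1 \right)} 13 \cdot 13 = 4 \left(-20\right) 13 \cdot 13 = \left(-80\right) 13 \cdot 13 = \left(-1040\right) 13 = -13520$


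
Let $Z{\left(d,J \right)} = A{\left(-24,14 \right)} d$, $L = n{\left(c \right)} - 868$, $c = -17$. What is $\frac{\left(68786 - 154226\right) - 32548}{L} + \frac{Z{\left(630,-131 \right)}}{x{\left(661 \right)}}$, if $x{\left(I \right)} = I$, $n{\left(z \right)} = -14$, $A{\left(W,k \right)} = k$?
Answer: $\frac{42884654}{291501} \approx 147.12$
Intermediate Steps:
$L = -882$ ($L = -14 - 868 = -882$)
$Z{\left(d,J \right)} = 14 d$
$\frac{\left(68786 - 154226\right) - 32548}{L} + \frac{Z{\left(630,-131 \right)}}{x{\left(661 \right)}} = \frac{\left(68786 - 154226\right) - 32548}{-882} + \frac{14 \cdot 630}{661} = \left(-85440 - 32548\right) \left(- \frac{1}{882}\right) + 8820 \cdot \frac{1}{661} = \left(-117988\right) \left(- \frac{1}{882}\right) + \frac{8820}{661} = \frac{58994}{441} + \frac{8820}{661} = \frac{42884654}{291501}$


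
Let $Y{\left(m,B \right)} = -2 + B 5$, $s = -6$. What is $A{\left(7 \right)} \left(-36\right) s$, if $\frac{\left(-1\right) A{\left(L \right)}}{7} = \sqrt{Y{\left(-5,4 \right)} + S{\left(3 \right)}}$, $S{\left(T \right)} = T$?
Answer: $- 1512 \sqrt{21} \approx -6928.9$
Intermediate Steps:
$Y{\left(m,B \right)} = -2 + 5 B$
$A{\left(L \right)} = - 7 \sqrt{21}$ ($A{\left(L \right)} = - 7 \sqrt{\left(-2 + 5 \cdot 4\right) + 3} = - 7 \sqrt{\left(-2 + 20\right) + 3} = - 7 \sqrt{18 + 3} = - 7 \sqrt{21}$)
$A{\left(7 \right)} \left(-36\right) s = - 7 \sqrt{21} \left(-36\right) \left(-6\right) = 252 \sqrt{21} \left(-6\right) = - 1512 \sqrt{21}$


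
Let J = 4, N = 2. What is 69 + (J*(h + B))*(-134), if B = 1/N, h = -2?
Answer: 873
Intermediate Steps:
B = ½ (B = 1/2 = ½ ≈ 0.50000)
69 + (J*(h + B))*(-134) = 69 + (4*(-2 + ½))*(-134) = 69 + (4*(-3/2))*(-134) = 69 - 6*(-134) = 69 + 804 = 873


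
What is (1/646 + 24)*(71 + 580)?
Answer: 10093755/646 ≈ 15625.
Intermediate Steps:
(1/646 + 24)*(71 + 580) = (1/646 + 24)*651 = (15505/646)*651 = 10093755/646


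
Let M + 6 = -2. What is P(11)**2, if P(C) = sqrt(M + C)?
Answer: 3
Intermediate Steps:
M = -8 (M = -6 - 2 = -8)
P(C) = sqrt(-8 + C)
P(11)**2 = (sqrt(-8 + 11))**2 = (sqrt(3))**2 = 3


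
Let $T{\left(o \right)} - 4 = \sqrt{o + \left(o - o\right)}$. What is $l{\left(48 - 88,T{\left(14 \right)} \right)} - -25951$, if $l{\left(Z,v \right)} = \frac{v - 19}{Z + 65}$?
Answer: $\frac{129752}{5} + \frac{\sqrt{14}}{25} \approx 25951.0$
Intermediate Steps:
$T{\left(o \right)} = 4 + \sqrt{o}$ ($T{\left(o \right)} = 4 + \sqrt{o + \left(o - o\right)} = 4 + \sqrt{o + 0} = 4 + \sqrt{o}$)
$l{\left(Z,v \right)} = \frac{-19 + v}{65 + Z}$
$l{\left(48 - 88,T{\left(14 \right)} \right)} - -25951 = \frac{-19 + \left(4 + \sqrt{14}\right)}{65 + \left(48 - 88\right)} - -25951 = \frac{-15 + \sqrt{14}}{65 - 40} + 25951 = \frac{-15 + \sqrt{14}}{25} + 25951 = \left(- \frac{3}{5} + \frac{\sqrt{14}}{25}\right) + 25951 = \frac{129752}{5} + \frac{\sqrt{14}}{25}$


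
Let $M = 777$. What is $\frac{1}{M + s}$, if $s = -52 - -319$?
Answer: $\frac{1}{1044} \approx 0.00095785$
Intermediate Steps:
$s = 267$ ($s = -52 + 319 = 267$)
$\frac{1}{M + s} = \frac{1}{777 + 267} = \frac{1}{1044}$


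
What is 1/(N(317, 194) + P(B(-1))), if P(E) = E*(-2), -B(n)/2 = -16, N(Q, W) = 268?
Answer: 1/204 ≈ 0.0049020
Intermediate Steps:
B(n) = 32 (B(n) = -2*(-16) = 32)
P(E) = -2*E
1/(N(317, 194) + P(B(-1))) = 1/(268 - 2*32) = 1/(268 - 64) = 1/204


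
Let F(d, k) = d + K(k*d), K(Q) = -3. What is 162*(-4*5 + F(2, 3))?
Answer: -3402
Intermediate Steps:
F(d, k) = -3 + d (F(d, k) = d - 3 = -3 + d)
162*(-4*5 + F(2, 3)) = 162*(-4*5 + (-3 + 2)) = 162*(-20 - 1) = 162*(-21) = -3402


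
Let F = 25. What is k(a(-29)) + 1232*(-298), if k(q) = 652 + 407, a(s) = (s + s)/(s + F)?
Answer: -366077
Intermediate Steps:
a(s) = 2*s/(25 + s) (a(s) = (s + s)/(s + 25) = (2*s)/(25 + s) = 2*s/(25 + s))
k(q) = 1059
k(a(-29)) + 1232*(-298) = 1059 + 1232*(-298) = 1059 - 367136 = -366077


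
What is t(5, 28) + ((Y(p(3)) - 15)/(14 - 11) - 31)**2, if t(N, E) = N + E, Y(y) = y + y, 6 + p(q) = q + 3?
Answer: 1329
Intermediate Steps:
p(q) = -3 + q (p(q) = -6 + (q + 3) = -6 + (3 + q) = -3 + q)
Y(y) = 2*y
t(N, E) = E + N
t(5, 28) + ((Y(p(3)) - 15)/(14 - 11) - 31)**2 = (28 + 5) + ((2*(-3 + 3) - 15)/(14 - 11) - 31)**2 = 33 + ((2*0 - 15)/3 - 31)**2 = 33 + ((0 - 15)*(1/3) - 31)**2 = 33 + (-15*1/3 - 31)**2 = 33 + (-5 - 31)**2 = 33 + (-36)**2 = 33 + 1296 = 1329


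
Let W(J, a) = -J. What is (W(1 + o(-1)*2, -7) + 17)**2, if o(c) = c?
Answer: 324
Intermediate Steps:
(W(1 + o(-1)*2, -7) + 17)**2 = (-(1 - 1*2) + 17)**2 = (-(1 - 2) + 17)**2 = (-1*(-1) + 17)**2 = (1 + 17)**2 = 18**2 = 324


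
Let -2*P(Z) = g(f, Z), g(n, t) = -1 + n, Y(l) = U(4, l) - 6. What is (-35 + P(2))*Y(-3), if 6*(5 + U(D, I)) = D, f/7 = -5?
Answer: 527/3 ≈ 175.67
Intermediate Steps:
f = -35 (f = 7*(-5) = -35)
U(D, I) = -5 + D/6
Y(l) = -31/3 (Y(l) = (-5 + (⅙)*4) - 6 = (-5 + ⅔) - 6 = -13/3 - 6 = -31/3)
P(Z) = 18 (P(Z) = -(-1 - 35)/2 = -½*(-36) = 18)
(-35 + P(2))*Y(-3) = (-35 + 18)*(-31/3) = -17*(-31/3) = 527/3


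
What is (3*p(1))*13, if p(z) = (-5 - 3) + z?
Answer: -273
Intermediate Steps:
p(z) = -8 + z
(3*p(1))*13 = (3*(-8 + 1))*13 = (3*(-7))*13 = -21*13 = -273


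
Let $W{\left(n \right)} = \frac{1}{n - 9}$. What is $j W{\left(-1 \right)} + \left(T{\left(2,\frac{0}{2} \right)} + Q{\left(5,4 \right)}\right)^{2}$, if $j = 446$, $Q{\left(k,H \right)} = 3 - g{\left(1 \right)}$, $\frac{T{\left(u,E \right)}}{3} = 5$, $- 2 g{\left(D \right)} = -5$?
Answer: $\frac{3913}{20} \approx 195.65$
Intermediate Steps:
$W{\left(n \right)} = \frac{1}{-9 + n}$
$g{\left(D \right)} = \frac{5}{2}$ ($g{\left(D \right)} = \left(- \frac{1}{2}\right) \left(-5\right) = \frac{5}{2}$)
$T{\left(u,E \right)} = 15$ ($T{\left(u,E \right)} = 3 \cdot 5 = 15$)
$Q{\left(k,H \right)} = \frac{1}{2}$ ($Q{\left(k,H \right)} = 3 - \frac{5}{2} = \frac{1}{2}$)
$j W{\left(-1 \right)} + \left(T{\left(2,\frac{0}{2} \right)} + Q{\left(5,4 \right)}\right)^{2} = \frac{446}{-9 - 1} + \left(15 + \frac{1}{2}\right)^{2} = \frac{446}{-10} + \left(\frac{31}{2}\right)^{2} = 446 \left(- \frac{1}{10}\right) + \frac{961}{4} = - \frac{223}{5} + \frac{961}{4} = \frac{3913}{20}$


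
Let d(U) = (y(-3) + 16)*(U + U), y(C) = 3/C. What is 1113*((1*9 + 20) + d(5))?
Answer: 199227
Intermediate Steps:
d(U) = 30*U (d(U) = (3/(-3) + 16)*(U + U) = (3*(-⅓) + 16)*(2*U) = (-1 + 16)*(2*U) = 15*(2*U) = 30*U)
1113*((1*9 + 20) + d(5)) = 1113*((1*9 + 20) + 30*5) = 1113*((9 + 20) + 150) = 1113*(29 + 150) = 1113*179 = 199227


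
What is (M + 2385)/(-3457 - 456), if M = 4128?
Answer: -501/301 ≈ -1.6645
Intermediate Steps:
(M + 2385)/(-3457 - 456) = (4128 + 2385)/(-3457 - 456) = 6513/(-3913) = 6513*(-1/3913) = -501/301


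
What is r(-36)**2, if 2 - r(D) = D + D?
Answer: 5476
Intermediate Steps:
r(D) = 2 - 2*D (r(D) = 2 - (D + D) = 2 - 2*D)
r(-36)**2 = (2 - 2*(-36))**2 = (2 + 72)**2 = 74**2 = 5476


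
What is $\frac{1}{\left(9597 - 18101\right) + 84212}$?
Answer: $\frac{1}{75708} \approx 1.3209 \cdot 10^{-5}$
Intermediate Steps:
$\frac{1}{\left(9597 - 18101\right) + 84212} = \frac{1}{-8504 + 84212} = \frac{1}{75708}$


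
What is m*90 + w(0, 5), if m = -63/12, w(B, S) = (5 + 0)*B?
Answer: -945/2 ≈ -472.50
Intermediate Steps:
w(B, S) = 5*B
m = -21/4 (m = -63*1/12 = -21/4 ≈ -5.2500)
m*90 + w(0, 5) = -21/4*90 + 5*0 = -945/2 + 0 = -945/2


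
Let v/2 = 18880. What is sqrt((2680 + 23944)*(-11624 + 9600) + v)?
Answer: 8*I*sqrt(841394) ≈ 7338.2*I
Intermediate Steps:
v = 37760 (v = 2*18880 = 37760)
sqrt((2680 + 23944)*(-11624 + 9600) + v) = sqrt((2680 + 23944)*(-11624 + 9600) + 37760) = sqrt(26624*(-2024) + 37760) = sqrt(-53886976 + 37760) = sqrt(-53849216) = 8*I*sqrt(841394)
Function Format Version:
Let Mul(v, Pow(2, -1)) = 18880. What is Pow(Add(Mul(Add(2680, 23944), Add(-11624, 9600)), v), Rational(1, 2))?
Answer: Mul(8, I, Pow(841394, Rational(1, 2))) ≈ Mul(7338.2, I)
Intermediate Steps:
v = 37760 (v = Mul(2, 18880) = 37760)
Pow(Add(Mul(Add(2680, 23944), Add(-11624, 9600)), v), Rational(1, 2)) = Pow(Add(Mul(Add(2680, 23944), Add(-11624, 9600)), 37760), Rational(1, 2)) = Pow(Add(Mul(26624, -2024), 37760), Rational(1, 2)) = Pow(Add(-53886976, 37760), Rational(1, 2)) = Pow(-53849216, Rational(1, 2)) = Mul(8, I, Pow(841394, Rational(1, 2)))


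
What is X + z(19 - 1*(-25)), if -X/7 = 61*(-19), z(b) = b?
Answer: 8157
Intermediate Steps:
X = 8113 (X = -427*(-19) = -7*(-1159) = 8113)
X + z(19 - 1*(-25)) = 8113 + (19 - 1*(-25)) = 8113 + (19 + 25) = 8113 + 44 = 8157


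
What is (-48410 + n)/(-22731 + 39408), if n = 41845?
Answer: -6565/16677 ≈ -0.39366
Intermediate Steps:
(-48410 + n)/(-22731 + 39408) = (-48410 + 41845)/(-22731 + 39408) = -6565/16677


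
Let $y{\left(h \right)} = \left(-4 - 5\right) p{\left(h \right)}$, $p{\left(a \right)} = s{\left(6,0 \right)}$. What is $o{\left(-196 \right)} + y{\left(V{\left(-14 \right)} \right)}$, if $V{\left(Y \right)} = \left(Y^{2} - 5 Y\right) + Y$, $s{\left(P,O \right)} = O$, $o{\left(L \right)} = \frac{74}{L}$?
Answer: $- \frac{37}{98} \approx -0.37755$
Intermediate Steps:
$p{\left(a \right)} = 0$
$V{\left(Y \right)} = Y^{2} - 4 Y$
$y{\left(h \right)} = 0$ ($y{\left(h \right)} = \left(-4 - 5\right) 0 = \left(-9\right) 0 = 0$)
$o{\left(-196 \right)} + y{\left(V{\left(-14 \right)} \right)} = \frac{74}{-196} + 0 = 74 \left(- \frac{1}{196}\right) + 0 = - \frac{37}{98} + 0 = - \frac{37}{98}$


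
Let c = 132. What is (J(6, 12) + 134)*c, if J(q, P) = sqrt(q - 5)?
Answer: 17820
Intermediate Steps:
J(q, P) = sqrt(-5 + q)
(J(6, 12) + 134)*c = (sqrt(-5 + 6) + 134)*132 = (sqrt(1) + 134)*132 = (1 + 134)*132 = 135*132 = 17820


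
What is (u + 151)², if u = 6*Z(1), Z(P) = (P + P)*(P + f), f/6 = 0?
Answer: 26569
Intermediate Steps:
f = 0 (f = 6*0 = 0)
Z(P) = 2*P² (Z(P) = (P + P)*(P + 0) = (2*P)*P = 2*P²)
u = 12 (u = 6*(2*1²) = 6*(2*1) = 6*2 = 12)
(u + 151)² = (12 + 151)² = 163² = 26569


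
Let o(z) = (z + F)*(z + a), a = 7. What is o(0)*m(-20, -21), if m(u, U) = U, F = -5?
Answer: 735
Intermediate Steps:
o(z) = (-5 + z)*(7 + z) (o(z) = (z - 5)*(z + 7) = (-5 + z)*(7 + z))
o(0)*m(-20, -21) = (-35 + 0² + 2*0)*(-21) = (-35 + 0 + 0)*(-21) = -35*(-21) = 735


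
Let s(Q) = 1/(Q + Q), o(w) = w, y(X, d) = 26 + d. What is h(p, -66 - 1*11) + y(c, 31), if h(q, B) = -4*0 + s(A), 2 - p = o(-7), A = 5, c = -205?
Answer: 571/10 ≈ 57.100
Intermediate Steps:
s(Q) = 1/(2*Q)
p = 9 (p = 2 - 1*(-7) = 2 + 7 = 9)
h(q, B) = 1/10 (h(q, B) = -4*0 + (1/2)/5 = 0 + (1/2)*(1/5) = 0 + 1/10 = 1/10)
h(p, -66 - 1*11) + y(c, 31) = 1/10 + (26 + 31) = 1/10 + 57 = 571/10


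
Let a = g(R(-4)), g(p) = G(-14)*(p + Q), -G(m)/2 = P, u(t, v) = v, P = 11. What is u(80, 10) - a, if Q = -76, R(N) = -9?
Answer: -1860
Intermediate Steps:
G(m) = -22 (G(m) = -2*11 = -22)
g(p) = 1672 - 22*p (g(p) = -22*(p - 76) = -22*(-76 + p) = 1672 - 22*p)
a = 1870 (a = 1672 - 22*(-9) = 1672 + 198 = 1870)
u(80, 10) - a = 10 - 1*1870 = 10 - 1870 = -1860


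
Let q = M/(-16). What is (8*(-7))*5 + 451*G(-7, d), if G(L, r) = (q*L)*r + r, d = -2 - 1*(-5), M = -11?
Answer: -87013/16 ≈ -5438.3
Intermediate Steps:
q = 11/16 (q = -11/(-16) = -11*(-1/16) = 11/16 ≈ 0.68750)
d = 3 (d = -2 + 5 = 3)
G(L, r) = r + 11*L*r/16 (G(L, r) = (11*L/16)*r + r = 11*L*r/16 + r = r + 11*L*r/16)
(8*(-7))*5 + 451*G(-7, d) = (8*(-7))*5 + 451*((1/16)*3*(16 + 11*(-7))) = -56*5 + 451*((1/16)*3*(16 - 77)) = -280 + 451*((1/16)*3*(-61)) = -280 + 451*(-183/16) = -280 - 82533/16 = -87013/16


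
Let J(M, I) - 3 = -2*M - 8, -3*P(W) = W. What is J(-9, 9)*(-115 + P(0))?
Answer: -1495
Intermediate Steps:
P(W) = -W/3
J(M, I) = -5 - 2*M (J(M, I) = 3 + (-2*M - 8) = 3 + (-8 - 2*M) = -5 - 2*M)
J(-9, 9)*(-115 + P(0)) = (-5 - 2*(-9))*(-115 - ⅓*0) = (-5 + 18)*(-115 + 0) = 13*(-115) = -1495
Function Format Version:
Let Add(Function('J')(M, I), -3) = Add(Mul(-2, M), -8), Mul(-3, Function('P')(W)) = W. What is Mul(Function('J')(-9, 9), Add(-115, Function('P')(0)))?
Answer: -1495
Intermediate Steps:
Function('P')(W) = Mul(Rational(-1, 3), W)
Function('J')(M, I) = Add(-5, Mul(-2, M)) (Function('J')(M, I) = Add(3, Add(Mul(-2, M), -8)) = Add(3, Add(-8, Mul(-2, M))) = Add(-5, Mul(-2, M)))
Mul(Function('J')(-9, 9), Add(-115, Function('P')(0))) = Mul(Add(-5, Mul(-2, -9)), Add(-115, Mul(Rational(-1, 3), 0))) = Mul(Add(-5, 18), Add(-115, 0)) = Mul(13, -115) = -1495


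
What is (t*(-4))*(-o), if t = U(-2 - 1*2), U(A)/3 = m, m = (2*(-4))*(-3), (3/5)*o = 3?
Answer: 1440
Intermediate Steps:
o = 5 (o = (5/3)*3 = 5)
m = 24 (m = -8*(-3) = 24)
U(A) = 72 (U(A) = 3*24 = 72)
t = 72
(t*(-4))*(-o) = (72*(-4))*(-1*5) = -288*(-5) = 1440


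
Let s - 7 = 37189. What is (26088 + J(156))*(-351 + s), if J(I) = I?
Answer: 966960180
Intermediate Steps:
s = 37196 (s = 7 + 37189 = 37196)
(26088 + J(156))*(-351 + s) = (26088 + 156)*(-351 + 37196) = 26244*36845 = 966960180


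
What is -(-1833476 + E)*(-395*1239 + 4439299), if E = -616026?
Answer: 9675273252788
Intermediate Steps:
-(-1833476 + E)*(-395*1239 + 4439299) = -(-1833476 - 616026)*(-395*1239 + 4439299) = -(-2449502)*(-489405 + 4439299) = -(-2449502)*3949894 = -1*(-9675273252788) = 9675273252788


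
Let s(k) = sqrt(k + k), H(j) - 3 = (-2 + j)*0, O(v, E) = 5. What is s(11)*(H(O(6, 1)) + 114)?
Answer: 117*sqrt(22) ≈ 548.78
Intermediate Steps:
H(j) = 3 (H(j) = 3 + (-2 + j)*0 = 3 + 0 = 3)
s(k) = sqrt(2)*sqrt(k) (s(k) = sqrt(2*k) = sqrt(2)*sqrt(k))
s(11)*(H(O(6, 1)) + 114) = (sqrt(2)*sqrt(11))*(3 + 114) = sqrt(22)*117 = 117*sqrt(22)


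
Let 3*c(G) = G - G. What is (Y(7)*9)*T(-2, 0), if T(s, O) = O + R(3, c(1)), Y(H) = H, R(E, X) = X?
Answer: 0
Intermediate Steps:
c(G) = 0 (c(G) = (G - G)/3 = (1/3)*0 = 0)
T(s, O) = O (T(s, O) = O + 0 = O)
(Y(7)*9)*T(-2, 0) = (7*9)*0 = 63*0 = 0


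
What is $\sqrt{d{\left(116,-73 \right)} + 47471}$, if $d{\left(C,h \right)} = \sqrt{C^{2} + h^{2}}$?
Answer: $\sqrt{47471 + 17 \sqrt{65}} \approx 218.19$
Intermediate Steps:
$\sqrt{d{\left(116,-73 \right)} + 47471} = \sqrt{\sqrt{116^{2} + \left(-73\right)^{2}} + 47471} = \sqrt{\sqrt{13456 + 5329} + 47471} = \sqrt{\sqrt{18785} + 47471} = \sqrt{17 \sqrt{65} + 47471} = \sqrt{47471 + 17 \sqrt{65}}$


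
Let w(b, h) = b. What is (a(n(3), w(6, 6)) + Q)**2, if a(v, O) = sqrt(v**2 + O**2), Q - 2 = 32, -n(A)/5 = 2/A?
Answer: 10828/9 + 136*sqrt(106)/3 ≈ 1669.8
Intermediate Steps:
n(A) = -10/A
Q = 34 (Q = 2 + 32 = 34)
a(v, O) = sqrt(O**2 + v**2)
(a(n(3), w(6, 6)) + Q)**2 = (sqrt(6**2 + (-10/3)**2) + 34)**2 = (sqrt(36 + (-10*1/3)**2) + 34)**2 = (sqrt(36 + (-10/3)**2) + 34)**2 = (sqrt(36 + 100/9) + 34)**2 = (sqrt(424/9) + 34)**2 = (2*sqrt(106)/3 + 34)**2 = (34 + 2*sqrt(106)/3)**2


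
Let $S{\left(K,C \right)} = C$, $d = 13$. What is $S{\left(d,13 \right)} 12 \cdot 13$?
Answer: $2028$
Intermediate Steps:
$S{\left(d,13 \right)} 12 \cdot 13 = 13 \cdot 12 \cdot 13 = 13 \cdot 156 = 2028$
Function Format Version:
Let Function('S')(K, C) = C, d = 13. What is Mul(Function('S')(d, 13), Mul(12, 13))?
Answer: 2028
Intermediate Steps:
Mul(Function('S')(d, 13), Mul(12, 13)) = Mul(13, Mul(12, 13)) = Mul(13, 156) = 2028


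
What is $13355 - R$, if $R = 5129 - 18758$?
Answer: $26984$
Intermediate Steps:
$R = -13629$
$13355 - R = 13355 - -13629 = 13355 + 13629 = 26984$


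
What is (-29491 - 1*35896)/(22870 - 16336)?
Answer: -65387/6534 ≈ -10.007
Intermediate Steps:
(-29491 - 1*35896)/(22870 - 16336) = (-29491 - 35896)/6534 = -65387*1/6534 = -65387/6534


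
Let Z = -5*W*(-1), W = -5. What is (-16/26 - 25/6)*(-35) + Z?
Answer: 11105/78 ≈ 142.37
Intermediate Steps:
Z = -25 (Z = -5*(-5)*(-1) = 25*(-1) = -25)
(-16/26 - 25/6)*(-35) + Z = (-16/26 - 25/6)*(-35) - 25 = (-16*1/26 - 25*⅙)*(-35) - 25 = (-8/13 - 25/6)*(-35) - 25 = -373/78*(-35) - 25 = 13055/78 - 25 = 11105/78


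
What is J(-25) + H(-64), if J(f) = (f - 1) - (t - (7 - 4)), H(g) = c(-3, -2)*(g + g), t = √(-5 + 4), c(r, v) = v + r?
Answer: 617 - I ≈ 617.0 - 1.0*I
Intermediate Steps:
c(r, v) = r + v
t = I (t = √(-1) = I ≈ 1.0*I)
H(g) = -10*g (H(g) = (-3 - 2)*(g + g) = -10*g)
J(f) = 2 + f - I (J(f) = (f - 1) - (I - (7 - 4)) = (-1 + f) - (I - 1*3) = (-1 + f) - (I - 3) = (-1 + f) - (-3 + I) = (-1 + f) + (3 - I) = 2 + f - I)
J(-25) + H(-64) = (2 - 25 - I) - 10*(-64) = (-23 - I) + 640 = 617 - I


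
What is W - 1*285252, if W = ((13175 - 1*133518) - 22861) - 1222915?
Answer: -1651371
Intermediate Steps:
W = -1366119 (W = ((13175 - 133518) - 22861) - 1222915 = (-120343 - 22861) - 1222915 = -143204 - 1222915 = -1366119)
W - 1*285252 = -1366119 - 1*285252 = -1366119 - 285252 = -1651371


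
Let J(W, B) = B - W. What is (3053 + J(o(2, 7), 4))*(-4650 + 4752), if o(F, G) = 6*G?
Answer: 307530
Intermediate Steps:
(3053 + J(o(2, 7), 4))*(-4650 + 4752) = (3053 + (4 - 6*7))*(-4650 + 4752) = (3053 + (4 - 1*42))*102 = (3053 + (4 - 42))*102 = (3053 - 38)*102 = 3015*102 = 307530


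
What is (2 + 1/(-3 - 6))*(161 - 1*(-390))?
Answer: 9367/9 ≈ 1040.8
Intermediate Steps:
(2 + 1/(-3 - 6))*(161 - 1*(-390)) = (2 + 1/(-9))*(161 + 390) = (2 - 1/9)*551 = (17/9)*551 = 9367/9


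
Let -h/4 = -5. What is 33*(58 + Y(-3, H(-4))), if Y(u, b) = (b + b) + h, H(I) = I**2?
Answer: 3630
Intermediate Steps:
h = 20 (h = -4*(-5) = 20)
Y(u, b) = 20 + 2*b (Y(u, b) = (b + b) + 20 = 2*b + 20 = 20 + 2*b)
33*(58 + Y(-3, H(-4))) = 33*(58 + (20 + 2*(-4)**2)) = 33*(58 + (20 + 2*16)) = 33*(58 + (20 + 32)) = 33*(58 + 52) = 33*110 = 3630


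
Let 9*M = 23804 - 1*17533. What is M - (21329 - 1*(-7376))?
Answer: -252074/9 ≈ -28008.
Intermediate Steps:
M = 6271/9 (M = (23804 - 1*17533)/9 = (23804 - 17533)/9 = (⅑)*6271 = 6271/9 ≈ 696.78)
M - (21329 - 1*(-7376)) = 6271/9 - (21329 - 1*(-7376)) = 6271/9 - (21329 + 7376) = 6271/9 - 1*28705 = 6271/9 - 28705 = -252074/9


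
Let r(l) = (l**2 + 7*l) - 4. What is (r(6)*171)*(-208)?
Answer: -2632032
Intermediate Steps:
r(l) = -4 + l**2 + 7*l
(r(6)*171)*(-208) = ((-4 + 6**2 + 7*6)*171)*(-208) = ((-4 + 36 + 42)*171)*(-208) = (74*171)*(-208) = 12654*(-208) = -2632032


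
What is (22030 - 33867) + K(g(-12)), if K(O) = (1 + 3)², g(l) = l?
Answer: -11821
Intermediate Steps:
K(O) = 16 (K(O) = 4² = 16)
(22030 - 33867) + K(g(-12)) = (22030 - 33867) + 16 = -11837 + 16 = -11821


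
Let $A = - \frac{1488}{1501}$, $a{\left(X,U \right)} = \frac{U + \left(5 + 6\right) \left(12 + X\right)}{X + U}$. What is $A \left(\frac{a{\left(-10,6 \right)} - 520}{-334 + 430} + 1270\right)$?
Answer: $- \frac{3763183}{3002} \approx -1253.6$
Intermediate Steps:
$a{\left(X,U \right)} = \frac{132 + U + 11 X}{U + X}$ ($a{\left(X,U \right)} = \frac{U + 11 \left(12 + X\right)}{U + X} = \frac{U + \left(132 + 11 X\right)}{U + X} = \frac{132 + U + 11 X}{U + X}$)
$A = - \frac{1488}{1501}$ ($A = \left(-1488\right) \frac{1}{1501} = - \frac{1488}{1501} \approx -0.99134$)
$A \left(\frac{a{\left(-10,6 \right)} - 520}{-334 + 430} + 1270\right) = - \frac{1488 \left(\frac{\frac{132 + 6 + 11 \left(-10\right)}{6 - 10} - 520}{-334 + 430} + 1270\right)}{1501} = - \frac{1488 \left(\frac{\frac{132 + 6 - 110}{-4} - 520}{96} + 1270\right)}{1501} = - \frac{1488 \left(\left(\left(- \frac{1}{4}\right) 28 - 520\right) \frac{1}{96} + 1270\right)}{1501} = - \frac{1488 \left(\left(-7 - 520\right) \frac{1}{96} + 1270\right)}{1501} = - \frac{1488 \left(\left(-527\right) \frac{1}{96} + 1270\right)}{1501} = - \frac{1488 \left(- \frac{527}{96} + 1270\right)}{1501} = \left(- \frac{1488}{1501}\right) \frac{121393}{96} = - \frac{3763183}{3002}$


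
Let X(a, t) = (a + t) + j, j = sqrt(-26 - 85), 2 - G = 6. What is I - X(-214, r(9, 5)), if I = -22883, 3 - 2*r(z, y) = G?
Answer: -45345/2 - I*sqrt(111) ≈ -22673.0 - 10.536*I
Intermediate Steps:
G = -4 (G = 2 - 1*6 = 2 - 6 = -4)
r(z, y) = 7/2 (r(z, y) = 3/2 - 1/2*(-4) = 3/2 + 2 = 7/2)
j = I*sqrt(111) (j = sqrt(-111) = I*sqrt(111) ≈ 10.536*I)
X(a, t) = a + t + I*sqrt(111) (X(a, t) = (a + t) + I*sqrt(111) = a + t + I*sqrt(111))
I - X(-214, r(9, 5)) = -22883 - (-214 + 7/2 + I*sqrt(111)) = -22883 - (-421/2 + I*sqrt(111)) = -22883 + (421/2 - I*sqrt(111)) = -45345/2 - I*sqrt(111)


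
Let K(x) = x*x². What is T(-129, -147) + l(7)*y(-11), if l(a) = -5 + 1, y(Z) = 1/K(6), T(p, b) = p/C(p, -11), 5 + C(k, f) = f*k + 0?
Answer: -2095/19089 ≈ -0.10975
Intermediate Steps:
C(k, f) = -5 + f*k (C(k, f) = -5 + (f*k + 0) = -5 + f*k)
K(x) = x³
T(p, b) = p/(-5 - 11*p)
y(Z) = 1/216 (y(Z) = 1/(6³) = 1/216)
l(a) = -4
T(-129, -147) + l(7)*y(-11) = -1*(-129)/(5 + 11*(-129)) - 4*1/216 = -1*(-129)/(5 - 1419) - 1/54 = -1*(-129)/(-1414) - 1/54 = -1*(-129)*(-1/1414) - 1/54 = -129/1414 - 1/54 = -2095/19089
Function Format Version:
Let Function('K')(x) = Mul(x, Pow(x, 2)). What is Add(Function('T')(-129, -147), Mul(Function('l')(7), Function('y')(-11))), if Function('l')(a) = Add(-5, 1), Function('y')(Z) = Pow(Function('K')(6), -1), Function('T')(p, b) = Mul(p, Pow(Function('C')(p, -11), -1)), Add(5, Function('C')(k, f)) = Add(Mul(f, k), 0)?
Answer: Rational(-2095, 19089) ≈ -0.10975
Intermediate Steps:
Function('C')(k, f) = Add(-5, Mul(f, k)) (Function('C')(k, f) = Add(-5, Add(Mul(f, k), 0)) = Add(-5, Mul(f, k)))
Function('K')(x) = Pow(x, 3)
Function('T')(p, b) = Mul(p, Pow(Add(-5, Mul(-11, p)), -1))
Function('y')(Z) = Rational(1, 216) (Function('y')(Z) = Pow(Pow(6, 3), -1) = Pow(216, -1) = Rational(1, 216))
Function('l')(a) = -4
Add(Function('T')(-129, -147), Mul(Function('l')(7), Function('y')(-11))) = Add(Mul(-1, -129, Pow(Add(5, Mul(11, -129)), -1)), Mul(-4, Rational(1, 216))) = Add(Mul(-1, -129, Pow(Add(5, -1419), -1)), Rational(-1, 54)) = Add(Mul(-1, -129, Pow(-1414, -1)), Rational(-1, 54)) = Add(Mul(-1, -129, Rational(-1, 1414)), Rational(-1, 54)) = Add(Rational(-129, 1414), Rational(-1, 54)) = Rational(-2095, 19089)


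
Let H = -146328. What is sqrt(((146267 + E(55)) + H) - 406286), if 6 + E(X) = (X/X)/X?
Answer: I*sqrt(1229217770)/55 ≈ 637.46*I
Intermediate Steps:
E(X) = -6 + 1/X (E(X) = -6 + (X/X)/X = -6 + 1/X)
sqrt(((146267 + E(55)) + H) - 406286) = sqrt(((146267 + (-6 + 1/55)) - 146328) - 406286) = sqrt(((146267 - 329/55) - 146328) - 406286) = sqrt((8044356/55 - 146328) - 406286) = sqrt(-3684/55 - 406286) = sqrt(-22349414/55) = I*sqrt(1229217770)/55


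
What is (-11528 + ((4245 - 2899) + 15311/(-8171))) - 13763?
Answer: -195669906/8171 ≈ -23947.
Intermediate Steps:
(-11528 + ((4245 - 2899) + 15311/(-8171))) - 13763 = (-11528 + (1346 + 15311*(-1/8171))) - 13763 = (-11528 + (1346 - 15311/8171)) - 13763 = (-11528 + 10982855/8171) - 13763 = -83212433/8171 - 13763 = -195669906/8171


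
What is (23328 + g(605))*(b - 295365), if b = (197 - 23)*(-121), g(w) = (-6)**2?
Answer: -7392813516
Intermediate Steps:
g(w) = 36
b = -21054 (b = 174*(-121) = -21054)
(23328 + g(605))*(b - 295365) = (23328 + 36)*(-21054 - 295365) = 23364*(-316419) = -7392813516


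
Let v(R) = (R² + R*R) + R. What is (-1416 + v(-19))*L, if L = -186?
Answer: 132618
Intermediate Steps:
v(R) = R + 2*R² (v(R) = (R² + R²) + R = 2*R² + R = R + 2*R²)
(-1416 + v(-19))*L = (-1416 - 19*(1 + 2*(-19)))*(-186) = (-1416 - 19*(1 - 38))*(-186) = (-1416 - 19*(-37))*(-186) = (-1416 + 703)*(-186) = -713*(-186) = 132618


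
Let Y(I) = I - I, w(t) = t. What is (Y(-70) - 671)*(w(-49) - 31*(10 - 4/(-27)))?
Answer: 6587207/27 ≈ 2.4397e+5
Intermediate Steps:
Y(I) = 0
(Y(-70) - 671)*(w(-49) - 31*(10 - 4/(-27))) = (0 - 671)*(-49 - 31*(10 - 4/(-27))) = -671*(-49 - 31*(10 - 4*(-1/27))) = -671*(-49 - 31*(10 + 4/27)) = -671*(-49 - 31*274/27) = -671*(-49 - 8494/27) = -671*(-9817/27) = 6587207/27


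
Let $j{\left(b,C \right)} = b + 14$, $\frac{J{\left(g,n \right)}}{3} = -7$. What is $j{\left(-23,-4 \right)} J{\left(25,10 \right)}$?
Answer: $189$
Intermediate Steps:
$J{\left(g,n \right)} = -21$ ($J{\left(g,n \right)} = 3 \left(-7\right) = -21$)
$j{\left(b,C \right)} = 14 + b$
$j{\left(-23,-4 \right)} J{\left(25,10 \right)} = \left(14 - 23\right) \left(-21\right) = \left(-9\right) \left(-21\right) = 189$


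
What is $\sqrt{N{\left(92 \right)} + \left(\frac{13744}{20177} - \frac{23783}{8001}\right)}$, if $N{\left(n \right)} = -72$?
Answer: $\frac{i \sqrt{215128209834699623}}{53812059} \approx 8.6192 i$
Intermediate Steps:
$\sqrt{N{\left(92 \right)} + \left(\frac{13744}{20177} - \frac{23783}{8001}\right)} = \sqrt{-72 + \left(\frac{13744}{20177} - \frac{23783}{8001}\right)} = \sqrt{-72 - \frac{369903847}{161436177}} = \sqrt{- \frac{11993308591}{161436177}} = \frac{i \sqrt{215128209834699623}}{53812059}$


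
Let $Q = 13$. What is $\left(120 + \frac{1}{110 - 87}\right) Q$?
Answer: $\frac{35893}{23} \approx 1560.6$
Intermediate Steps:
$\left(120 + \frac{1}{110 - 87}\right) Q = \left(120 + \frac{1}{110 - 87}\right) 13 = \left(120 + \frac{1}{23}\right) 13 = \frac{2761}{23} \cdot 13 = \frac{35893}{23}$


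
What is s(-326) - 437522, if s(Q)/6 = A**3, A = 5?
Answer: -436772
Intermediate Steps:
s(Q) = 750 (s(Q) = 6*5**3 = 6*125 = 750)
s(-326) - 437522 = 750 - 437522 = -436772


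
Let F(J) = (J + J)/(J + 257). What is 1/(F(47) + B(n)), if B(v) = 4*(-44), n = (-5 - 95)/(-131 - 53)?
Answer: -152/26705 ≈ -0.0056918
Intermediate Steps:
F(J) = 2*J/(257 + J) (F(J) = (2*J)/(257 + J) = 2*J/(257 + J))
n = 25/46 (n = -100/(-184) = -100*(-1/184) = 25/46 ≈ 0.54348)
B(v) = -176
1/(F(47) + B(n)) = 1/(2*47/(257 + 47) - 176) = 1/(2*47/304 - 176) = 1/(2*47*(1/304) - 176) = 1/(47/152 - 176) = 1/(-26705/152) = -152/26705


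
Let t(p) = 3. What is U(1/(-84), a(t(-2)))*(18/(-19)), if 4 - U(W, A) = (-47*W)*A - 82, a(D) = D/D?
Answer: -21531/266 ≈ -80.944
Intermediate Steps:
a(D) = 1
U(W, A) = 86 + 47*A*W (U(W, A) = 4 - ((-47*W)*A - 82) = 4 - (-47*A*W - 82) = 4 - (-82 - 47*A*W) = 4 + (82 + 47*A*W) = 86 + 47*A*W)
U(1/(-84), a(t(-2)))*(18/(-19)) = (86 + 47*1/(-84))*(18/(-19)) = (86 + 47*1*(-1/84))*(18*(-1/19)) = (86 - 47/84)*(-18/19) = (7177/84)*(-18/19) = -21531/266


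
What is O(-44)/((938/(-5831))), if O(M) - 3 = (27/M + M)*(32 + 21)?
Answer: 86554531/5896 ≈ 14680.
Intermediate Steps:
O(M) = 3 + 53*M + 1431/M (O(M) = 3 + (27/M + M)*(32 + 21) = 3 + (M + 27/M)*53 = 3 + (53*M + 1431/M) = 3 + 53*M + 1431/M)
O(-44)/((938/(-5831))) = (3 + 53*(-44) + 1431/(-44))/((938/(-5831))) = (3 - 2332 + 1431*(-1/44))/((938*(-1/5831))) = (3 - 2332 - 1431/44)/(-134/833) = -103907/44*(-833/134) = 86554531/5896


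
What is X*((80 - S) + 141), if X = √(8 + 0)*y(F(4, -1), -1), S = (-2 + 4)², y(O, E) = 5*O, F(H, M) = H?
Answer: 8680*√2 ≈ 12275.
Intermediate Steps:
S = 4 (S = 2² = 4)
X = 40*√2 (X = √(8 + 0)*(5*4) = √8*20 = (2*√2)*20 = 40*√2 ≈ 56.569)
X*((80 - S) + 141) = (40*√2)*((80 - 1*4) + 141) = (40*√2)*((80 - 4) + 141) = (40*√2)*(76 + 141) = (40*√2)*217 = 8680*√2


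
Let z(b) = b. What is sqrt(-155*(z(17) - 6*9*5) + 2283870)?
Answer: sqrt(2323085) ≈ 1524.2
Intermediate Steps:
sqrt(-155*(z(17) - 6*9*5) + 2283870) = sqrt(-155*(17 - 6*9*5) + 2283870) = sqrt(-155*(17 - 54*5) + 2283870) = sqrt(-155*(17 - 270) + 2283870) = sqrt(-155*(-253) + 2283870) = sqrt(39215 + 2283870) = sqrt(2323085)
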